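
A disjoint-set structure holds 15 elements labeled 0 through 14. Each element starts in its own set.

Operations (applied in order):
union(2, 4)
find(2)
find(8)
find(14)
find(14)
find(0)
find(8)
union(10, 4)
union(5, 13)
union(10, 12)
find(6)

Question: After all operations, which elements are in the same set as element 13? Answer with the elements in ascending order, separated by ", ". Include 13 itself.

Answer: 5, 13

Derivation:
Step 1: union(2, 4) -> merged; set of 2 now {2, 4}
Step 2: find(2) -> no change; set of 2 is {2, 4}
Step 3: find(8) -> no change; set of 8 is {8}
Step 4: find(14) -> no change; set of 14 is {14}
Step 5: find(14) -> no change; set of 14 is {14}
Step 6: find(0) -> no change; set of 0 is {0}
Step 7: find(8) -> no change; set of 8 is {8}
Step 8: union(10, 4) -> merged; set of 10 now {2, 4, 10}
Step 9: union(5, 13) -> merged; set of 5 now {5, 13}
Step 10: union(10, 12) -> merged; set of 10 now {2, 4, 10, 12}
Step 11: find(6) -> no change; set of 6 is {6}
Component of 13: {5, 13}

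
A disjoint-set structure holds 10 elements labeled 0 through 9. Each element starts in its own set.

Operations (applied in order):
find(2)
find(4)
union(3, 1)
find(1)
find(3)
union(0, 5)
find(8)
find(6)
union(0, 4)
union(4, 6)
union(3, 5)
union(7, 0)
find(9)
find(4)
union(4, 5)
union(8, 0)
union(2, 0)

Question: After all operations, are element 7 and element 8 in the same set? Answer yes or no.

Answer: yes

Derivation:
Step 1: find(2) -> no change; set of 2 is {2}
Step 2: find(4) -> no change; set of 4 is {4}
Step 3: union(3, 1) -> merged; set of 3 now {1, 3}
Step 4: find(1) -> no change; set of 1 is {1, 3}
Step 5: find(3) -> no change; set of 3 is {1, 3}
Step 6: union(0, 5) -> merged; set of 0 now {0, 5}
Step 7: find(8) -> no change; set of 8 is {8}
Step 8: find(6) -> no change; set of 6 is {6}
Step 9: union(0, 4) -> merged; set of 0 now {0, 4, 5}
Step 10: union(4, 6) -> merged; set of 4 now {0, 4, 5, 6}
Step 11: union(3, 5) -> merged; set of 3 now {0, 1, 3, 4, 5, 6}
Step 12: union(7, 0) -> merged; set of 7 now {0, 1, 3, 4, 5, 6, 7}
Step 13: find(9) -> no change; set of 9 is {9}
Step 14: find(4) -> no change; set of 4 is {0, 1, 3, 4, 5, 6, 7}
Step 15: union(4, 5) -> already same set; set of 4 now {0, 1, 3, 4, 5, 6, 7}
Step 16: union(8, 0) -> merged; set of 8 now {0, 1, 3, 4, 5, 6, 7, 8}
Step 17: union(2, 0) -> merged; set of 2 now {0, 1, 2, 3, 4, 5, 6, 7, 8}
Set of 7: {0, 1, 2, 3, 4, 5, 6, 7, 8}; 8 is a member.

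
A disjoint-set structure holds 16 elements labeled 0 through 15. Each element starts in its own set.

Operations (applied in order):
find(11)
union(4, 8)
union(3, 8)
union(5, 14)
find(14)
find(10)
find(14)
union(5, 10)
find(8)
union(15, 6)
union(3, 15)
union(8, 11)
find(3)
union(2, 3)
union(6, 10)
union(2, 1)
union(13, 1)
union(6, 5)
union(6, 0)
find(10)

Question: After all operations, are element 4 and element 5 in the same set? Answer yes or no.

Step 1: find(11) -> no change; set of 11 is {11}
Step 2: union(4, 8) -> merged; set of 4 now {4, 8}
Step 3: union(3, 8) -> merged; set of 3 now {3, 4, 8}
Step 4: union(5, 14) -> merged; set of 5 now {5, 14}
Step 5: find(14) -> no change; set of 14 is {5, 14}
Step 6: find(10) -> no change; set of 10 is {10}
Step 7: find(14) -> no change; set of 14 is {5, 14}
Step 8: union(5, 10) -> merged; set of 5 now {5, 10, 14}
Step 9: find(8) -> no change; set of 8 is {3, 4, 8}
Step 10: union(15, 6) -> merged; set of 15 now {6, 15}
Step 11: union(3, 15) -> merged; set of 3 now {3, 4, 6, 8, 15}
Step 12: union(8, 11) -> merged; set of 8 now {3, 4, 6, 8, 11, 15}
Step 13: find(3) -> no change; set of 3 is {3, 4, 6, 8, 11, 15}
Step 14: union(2, 3) -> merged; set of 2 now {2, 3, 4, 6, 8, 11, 15}
Step 15: union(6, 10) -> merged; set of 6 now {2, 3, 4, 5, 6, 8, 10, 11, 14, 15}
Step 16: union(2, 1) -> merged; set of 2 now {1, 2, 3, 4, 5, 6, 8, 10, 11, 14, 15}
Step 17: union(13, 1) -> merged; set of 13 now {1, 2, 3, 4, 5, 6, 8, 10, 11, 13, 14, 15}
Step 18: union(6, 5) -> already same set; set of 6 now {1, 2, 3, 4, 5, 6, 8, 10, 11, 13, 14, 15}
Step 19: union(6, 0) -> merged; set of 6 now {0, 1, 2, 3, 4, 5, 6, 8, 10, 11, 13, 14, 15}
Step 20: find(10) -> no change; set of 10 is {0, 1, 2, 3, 4, 5, 6, 8, 10, 11, 13, 14, 15}
Set of 4: {0, 1, 2, 3, 4, 5, 6, 8, 10, 11, 13, 14, 15}; 5 is a member.

Answer: yes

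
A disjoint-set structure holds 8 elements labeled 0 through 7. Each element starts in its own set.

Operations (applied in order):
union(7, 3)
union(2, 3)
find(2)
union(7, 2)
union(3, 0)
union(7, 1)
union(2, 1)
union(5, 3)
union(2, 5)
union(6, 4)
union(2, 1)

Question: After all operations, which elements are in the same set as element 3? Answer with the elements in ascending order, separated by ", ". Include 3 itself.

Answer: 0, 1, 2, 3, 5, 7

Derivation:
Step 1: union(7, 3) -> merged; set of 7 now {3, 7}
Step 2: union(2, 3) -> merged; set of 2 now {2, 3, 7}
Step 3: find(2) -> no change; set of 2 is {2, 3, 7}
Step 4: union(7, 2) -> already same set; set of 7 now {2, 3, 7}
Step 5: union(3, 0) -> merged; set of 3 now {0, 2, 3, 7}
Step 6: union(7, 1) -> merged; set of 7 now {0, 1, 2, 3, 7}
Step 7: union(2, 1) -> already same set; set of 2 now {0, 1, 2, 3, 7}
Step 8: union(5, 3) -> merged; set of 5 now {0, 1, 2, 3, 5, 7}
Step 9: union(2, 5) -> already same set; set of 2 now {0, 1, 2, 3, 5, 7}
Step 10: union(6, 4) -> merged; set of 6 now {4, 6}
Step 11: union(2, 1) -> already same set; set of 2 now {0, 1, 2, 3, 5, 7}
Component of 3: {0, 1, 2, 3, 5, 7}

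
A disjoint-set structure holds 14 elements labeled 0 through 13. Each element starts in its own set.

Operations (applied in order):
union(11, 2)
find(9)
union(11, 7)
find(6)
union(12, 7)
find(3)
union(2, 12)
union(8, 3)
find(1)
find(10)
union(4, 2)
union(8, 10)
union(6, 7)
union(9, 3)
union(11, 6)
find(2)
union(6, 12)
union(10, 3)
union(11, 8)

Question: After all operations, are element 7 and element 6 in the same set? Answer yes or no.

Answer: yes

Derivation:
Step 1: union(11, 2) -> merged; set of 11 now {2, 11}
Step 2: find(9) -> no change; set of 9 is {9}
Step 3: union(11, 7) -> merged; set of 11 now {2, 7, 11}
Step 4: find(6) -> no change; set of 6 is {6}
Step 5: union(12, 7) -> merged; set of 12 now {2, 7, 11, 12}
Step 6: find(3) -> no change; set of 3 is {3}
Step 7: union(2, 12) -> already same set; set of 2 now {2, 7, 11, 12}
Step 8: union(8, 3) -> merged; set of 8 now {3, 8}
Step 9: find(1) -> no change; set of 1 is {1}
Step 10: find(10) -> no change; set of 10 is {10}
Step 11: union(4, 2) -> merged; set of 4 now {2, 4, 7, 11, 12}
Step 12: union(8, 10) -> merged; set of 8 now {3, 8, 10}
Step 13: union(6, 7) -> merged; set of 6 now {2, 4, 6, 7, 11, 12}
Step 14: union(9, 3) -> merged; set of 9 now {3, 8, 9, 10}
Step 15: union(11, 6) -> already same set; set of 11 now {2, 4, 6, 7, 11, 12}
Step 16: find(2) -> no change; set of 2 is {2, 4, 6, 7, 11, 12}
Step 17: union(6, 12) -> already same set; set of 6 now {2, 4, 6, 7, 11, 12}
Step 18: union(10, 3) -> already same set; set of 10 now {3, 8, 9, 10}
Step 19: union(11, 8) -> merged; set of 11 now {2, 3, 4, 6, 7, 8, 9, 10, 11, 12}
Set of 7: {2, 3, 4, 6, 7, 8, 9, 10, 11, 12}; 6 is a member.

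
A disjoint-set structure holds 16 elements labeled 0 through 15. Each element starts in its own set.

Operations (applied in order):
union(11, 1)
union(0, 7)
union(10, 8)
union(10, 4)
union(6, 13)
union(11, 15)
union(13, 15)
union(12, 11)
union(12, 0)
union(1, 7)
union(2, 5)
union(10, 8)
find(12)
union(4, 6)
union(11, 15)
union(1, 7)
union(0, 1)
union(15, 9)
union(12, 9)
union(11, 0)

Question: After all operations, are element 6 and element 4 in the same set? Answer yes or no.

Answer: yes

Derivation:
Step 1: union(11, 1) -> merged; set of 11 now {1, 11}
Step 2: union(0, 7) -> merged; set of 0 now {0, 7}
Step 3: union(10, 8) -> merged; set of 10 now {8, 10}
Step 4: union(10, 4) -> merged; set of 10 now {4, 8, 10}
Step 5: union(6, 13) -> merged; set of 6 now {6, 13}
Step 6: union(11, 15) -> merged; set of 11 now {1, 11, 15}
Step 7: union(13, 15) -> merged; set of 13 now {1, 6, 11, 13, 15}
Step 8: union(12, 11) -> merged; set of 12 now {1, 6, 11, 12, 13, 15}
Step 9: union(12, 0) -> merged; set of 12 now {0, 1, 6, 7, 11, 12, 13, 15}
Step 10: union(1, 7) -> already same set; set of 1 now {0, 1, 6, 7, 11, 12, 13, 15}
Step 11: union(2, 5) -> merged; set of 2 now {2, 5}
Step 12: union(10, 8) -> already same set; set of 10 now {4, 8, 10}
Step 13: find(12) -> no change; set of 12 is {0, 1, 6, 7, 11, 12, 13, 15}
Step 14: union(4, 6) -> merged; set of 4 now {0, 1, 4, 6, 7, 8, 10, 11, 12, 13, 15}
Step 15: union(11, 15) -> already same set; set of 11 now {0, 1, 4, 6, 7, 8, 10, 11, 12, 13, 15}
Step 16: union(1, 7) -> already same set; set of 1 now {0, 1, 4, 6, 7, 8, 10, 11, 12, 13, 15}
Step 17: union(0, 1) -> already same set; set of 0 now {0, 1, 4, 6, 7, 8, 10, 11, 12, 13, 15}
Step 18: union(15, 9) -> merged; set of 15 now {0, 1, 4, 6, 7, 8, 9, 10, 11, 12, 13, 15}
Step 19: union(12, 9) -> already same set; set of 12 now {0, 1, 4, 6, 7, 8, 9, 10, 11, 12, 13, 15}
Step 20: union(11, 0) -> already same set; set of 11 now {0, 1, 4, 6, 7, 8, 9, 10, 11, 12, 13, 15}
Set of 6: {0, 1, 4, 6, 7, 8, 9, 10, 11, 12, 13, 15}; 4 is a member.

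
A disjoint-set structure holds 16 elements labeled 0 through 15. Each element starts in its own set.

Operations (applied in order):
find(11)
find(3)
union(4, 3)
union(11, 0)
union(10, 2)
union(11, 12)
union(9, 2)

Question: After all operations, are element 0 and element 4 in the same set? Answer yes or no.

Answer: no

Derivation:
Step 1: find(11) -> no change; set of 11 is {11}
Step 2: find(3) -> no change; set of 3 is {3}
Step 3: union(4, 3) -> merged; set of 4 now {3, 4}
Step 4: union(11, 0) -> merged; set of 11 now {0, 11}
Step 5: union(10, 2) -> merged; set of 10 now {2, 10}
Step 6: union(11, 12) -> merged; set of 11 now {0, 11, 12}
Step 7: union(9, 2) -> merged; set of 9 now {2, 9, 10}
Set of 0: {0, 11, 12}; 4 is not a member.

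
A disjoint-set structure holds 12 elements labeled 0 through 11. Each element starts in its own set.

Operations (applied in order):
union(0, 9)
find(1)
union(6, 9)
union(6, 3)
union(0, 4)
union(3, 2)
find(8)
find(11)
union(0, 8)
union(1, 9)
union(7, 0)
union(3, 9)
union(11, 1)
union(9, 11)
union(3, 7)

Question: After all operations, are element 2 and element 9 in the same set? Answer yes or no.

Step 1: union(0, 9) -> merged; set of 0 now {0, 9}
Step 2: find(1) -> no change; set of 1 is {1}
Step 3: union(6, 9) -> merged; set of 6 now {0, 6, 9}
Step 4: union(6, 3) -> merged; set of 6 now {0, 3, 6, 9}
Step 5: union(0, 4) -> merged; set of 0 now {0, 3, 4, 6, 9}
Step 6: union(3, 2) -> merged; set of 3 now {0, 2, 3, 4, 6, 9}
Step 7: find(8) -> no change; set of 8 is {8}
Step 8: find(11) -> no change; set of 11 is {11}
Step 9: union(0, 8) -> merged; set of 0 now {0, 2, 3, 4, 6, 8, 9}
Step 10: union(1, 9) -> merged; set of 1 now {0, 1, 2, 3, 4, 6, 8, 9}
Step 11: union(7, 0) -> merged; set of 7 now {0, 1, 2, 3, 4, 6, 7, 8, 9}
Step 12: union(3, 9) -> already same set; set of 3 now {0, 1, 2, 3, 4, 6, 7, 8, 9}
Step 13: union(11, 1) -> merged; set of 11 now {0, 1, 2, 3, 4, 6, 7, 8, 9, 11}
Step 14: union(9, 11) -> already same set; set of 9 now {0, 1, 2, 3, 4, 6, 7, 8, 9, 11}
Step 15: union(3, 7) -> already same set; set of 3 now {0, 1, 2, 3, 4, 6, 7, 8, 9, 11}
Set of 2: {0, 1, 2, 3, 4, 6, 7, 8, 9, 11}; 9 is a member.

Answer: yes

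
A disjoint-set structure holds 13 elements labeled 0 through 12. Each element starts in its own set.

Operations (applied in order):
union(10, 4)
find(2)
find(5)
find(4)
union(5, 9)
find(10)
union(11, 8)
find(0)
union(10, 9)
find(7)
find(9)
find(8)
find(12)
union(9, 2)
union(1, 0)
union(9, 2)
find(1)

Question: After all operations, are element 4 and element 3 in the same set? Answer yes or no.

Step 1: union(10, 4) -> merged; set of 10 now {4, 10}
Step 2: find(2) -> no change; set of 2 is {2}
Step 3: find(5) -> no change; set of 5 is {5}
Step 4: find(4) -> no change; set of 4 is {4, 10}
Step 5: union(5, 9) -> merged; set of 5 now {5, 9}
Step 6: find(10) -> no change; set of 10 is {4, 10}
Step 7: union(11, 8) -> merged; set of 11 now {8, 11}
Step 8: find(0) -> no change; set of 0 is {0}
Step 9: union(10, 9) -> merged; set of 10 now {4, 5, 9, 10}
Step 10: find(7) -> no change; set of 7 is {7}
Step 11: find(9) -> no change; set of 9 is {4, 5, 9, 10}
Step 12: find(8) -> no change; set of 8 is {8, 11}
Step 13: find(12) -> no change; set of 12 is {12}
Step 14: union(9, 2) -> merged; set of 9 now {2, 4, 5, 9, 10}
Step 15: union(1, 0) -> merged; set of 1 now {0, 1}
Step 16: union(9, 2) -> already same set; set of 9 now {2, 4, 5, 9, 10}
Step 17: find(1) -> no change; set of 1 is {0, 1}
Set of 4: {2, 4, 5, 9, 10}; 3 is not a member.

Answer: no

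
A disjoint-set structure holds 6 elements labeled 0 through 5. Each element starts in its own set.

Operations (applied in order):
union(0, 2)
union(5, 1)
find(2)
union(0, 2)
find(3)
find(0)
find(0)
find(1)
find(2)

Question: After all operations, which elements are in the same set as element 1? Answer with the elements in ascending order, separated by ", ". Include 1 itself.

Step 1: union(0, 2) -> merged; set of 0 now {0, 2}
Step 2: union(5, 1) -> merged; set of 5 now {1, 5}
Step 3: find(2) -> no change; set of 2 is {0, 2}
Step 4: union(0, 2) -> already same set; set of 0 now {0, 2}
Step 5: find(3) -> no change; set of 3 is {3}
Step 6: find(0) -> no change; set of 0 is {0, 2}
Step 7: find(0) -> no change; set of 0 is {0, 2}
Step 8: find(1) -> no change; set of 1 is {1, 5}
Step 9: find(2) -> no change; set of 2 is {0, 2}
Component of 1: {1, 5}

Answer: 1, 5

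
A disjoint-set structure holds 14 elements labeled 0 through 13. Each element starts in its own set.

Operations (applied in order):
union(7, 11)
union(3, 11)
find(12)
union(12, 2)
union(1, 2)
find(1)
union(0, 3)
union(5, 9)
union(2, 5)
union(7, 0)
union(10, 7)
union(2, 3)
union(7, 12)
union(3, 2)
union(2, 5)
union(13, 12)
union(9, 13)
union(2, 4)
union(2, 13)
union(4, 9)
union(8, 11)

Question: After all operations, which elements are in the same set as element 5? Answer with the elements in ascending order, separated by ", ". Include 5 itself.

Answer: 0, 1, 2, 3, 4, 5, 7, 8, 9, 10, 11, 12, 13

Derivation:
Step 1: union(7, 11) -> merged; set of 7 now {7, 11}
Step 2: union(3, 11) -> merged; set of 3 now {3, 7, 11}
Step 3: find(12) -> no change; set of 12 is {12}
Step 4: union(12, 2) -> merged; set of 12 now {2, 12}
Step 5: union(1, 2) -> merged; set of 1 now {1, 2, 12}
Step 6: find(1) -> no change; set of 1 is {1, 2, 12}
Step 7: union(0, 3) -> merged; set of 0 now {0, 3, 7, 11}
Step 8: union(5, 9) -> merged; set of 5 now {5, 9}
Step 9: union(2, 5) -> merged; set of 2 now {1, 2, 5, 9, 12}
Step 10: union(7, 0) -> already same set; set of 7 now {0, 3, 7, 11}
Step 11: union(10, 7) -> merged; set of 10 now {0, 3, 7, 10, 11}
Step 12: union(2, 3) -> merged; set of 2 now {0, 1, 2, 3, 5, 7, 9, 10, 11, 12}
Step 13: union(7, 12) -> already same set; set of 7 now {0, 1, 2, 3, 5, 7, 9, 10, 11, 12}
Step 14: union(3, 2) -> already same set; set of 3 now {0, 1, 2, 3, 5, 7, 9, 10, 11, 12}
Step 15: union(2, 5) -> already same set; set of 2 now {0, 1, 2, 3, 5, 7, 9, 10, 11, 12}
Step 16: union(13, 12) -> merged; set of 13 now {0, 1, 2, 3, 5, 7, 9, 10, 11, 12, 13}
Step 17: union(9, 13) -> already same set; set of 9 now {0, 1, 2, 3, 5, 7, 9, 10, 11, 12, 13}
Step 18: union(2, 4) -> merged; set of 2 now {0, 1, 2, 3, 4, 5, 7, 9, 10, 11, 12, 13}
Step 19: union(2, 13) -> already same set; set of 2 now {0, 1, 2, 3, 4, 5, 7, 9, 10, 11, 12, 13}
Step 20: union(4, 9) -> already same set; set of 4 now {0, 1, 2, 3, 4, 5, 7, 9, 10, 11, 12, 13}
Step 21: union(8, 11) -> merged; set of 8 now {0, 1, 2, 3, 4, 5, 7, 8, 9, 10, 11, 12, 13}
Component of 5: {0, 1, 2, 3, 4, 5, 7, 8, 9, 10, 11, 12, 13}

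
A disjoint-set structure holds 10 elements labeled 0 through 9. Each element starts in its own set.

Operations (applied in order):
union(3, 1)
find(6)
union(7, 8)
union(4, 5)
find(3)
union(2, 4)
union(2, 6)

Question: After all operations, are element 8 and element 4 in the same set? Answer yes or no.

Answer: no

Derivation:
Step 1: union(3, 1) -> merged; set of 3 now {1, 3}
Step 2: find(6) -> no change; set of 6 is {6}
Step 3: union(7, 8) -> merged; set of 7 now {7, 8}
Step 4: union(4, 5) -> merged; set of 4 now {4, 5}
Step 5: find(3) -> no change; set of 3 is {1, 3}
Step 6: union(2, 4) -> merged; set of 2 now {2, 4, 5}
Step 7: union(2, 6) -> merged; set of 2 now {2, 4, 5, 6}
Set of 8: {7, 8}; 4 is not a member.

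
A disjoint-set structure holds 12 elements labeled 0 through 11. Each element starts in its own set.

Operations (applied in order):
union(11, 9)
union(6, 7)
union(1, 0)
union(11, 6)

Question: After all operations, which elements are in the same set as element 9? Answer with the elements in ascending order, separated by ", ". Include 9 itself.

Step 1: union(11, 9) -> merged; set of 11 now {9, 11}
Step 2: union(6, 7) -> merged; set of 6 now {6, 7}
Step 3: union(1, 0) -> merged; set of 1 now {0, 1}
Step 4: union(11, 6) -> merged; set of 11 now {6, 7, 9, 11}
Component of 9: {6, 7, 9, 11}

Answer: 6, 7, 9, 11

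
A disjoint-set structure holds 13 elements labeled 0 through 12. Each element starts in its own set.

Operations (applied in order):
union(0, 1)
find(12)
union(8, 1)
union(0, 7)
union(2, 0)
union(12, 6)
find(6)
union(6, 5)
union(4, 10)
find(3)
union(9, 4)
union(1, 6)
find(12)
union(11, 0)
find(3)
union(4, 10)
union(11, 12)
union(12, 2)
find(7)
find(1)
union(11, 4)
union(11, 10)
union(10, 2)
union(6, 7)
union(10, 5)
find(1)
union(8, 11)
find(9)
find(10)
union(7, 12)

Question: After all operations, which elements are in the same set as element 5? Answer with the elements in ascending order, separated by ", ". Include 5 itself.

Answer: 0, 1, 2, 4, 5, 6, 7, 8, 9, 10, 11, 12

Derivation:
Step 1: union(0, 1) -> merged; set of 0 now {0, 1}
Step 2: find(12) -> no change; set of 12 is {12}
Step 3: union(8, 1) -> merged; set of 8 now {0, 1, 8}
Step 4: union(0, 7) -> merged; set of 0 now {0, 1, 7, 8}
Step 5: union(2, 0) -> merged; set of 2 now {0, 1, 2, 7, 8}
Step 6: union(12, 6) -> merged; set of 12 now {6, 12}
Step 7: find(6) -> no change; set of 6 is {6, 12}
Step 8: union(6, 5) -> merged; set of 6 now {5, 6, 12}
Step 9: union(4, 10) -> merged; set of 4 now {4, 10}
Step 10: find(3) -> no change; set of 3 is {3}
Step 11: union(9, 4) -> merged; set of 9 now {4, 9, 10}
Step 12: union(1, 6) -> merged; set of 1 now {0, 1, 2, 5, 6, 7, 8, 12}
Step 13: find(12) -> no change; set of 12 is {0, 1, 2, 5, 6, 7, 8, 12}
Step 14: union(11, 0) -> merged; set of 11 now {0, 1, 2, 5, 6, 7, 8, 11, 12}
Step 15: find(3) -> no change; set of 3 is {3}
Step 16: union(4, 10) -> already same set; set of 4 now {4, 9, 10}
Step 17: union(11, 12) -> already same set; set of 11 now {0, 1, 2, 5, 6, 7, 8, 11, 12}
Step 18: union(12, 2) -> already same set; set of 12 now {0, 1, 2, 5, 6, 7, 8, 11, 12}
Step 19: find(7) -> no change; set of 7 is {0, 1, 2, 5, 6, 7, 8, 11, 12}
Step 20: find(1) -> no change; set of 1 is {0, 1, 2, 5, 6, 7, 8, 11, 12}
Step 21: union(11, 4) -> merged; set of 11 now {0, 1, 2, 4, 5, 6, 7, 8, 9, 10, 11, 12}
Step 22: union(11, 10) -> already same set; set of 11 now {0, 1, 2, 4, 5, 6, 7, 8, 9, 10, 11, 12}
Step 23: union(10, 2) -> already same set; set of 10 now {0, 1, 2, 4, 5, 6, 7, 8, 9, 10, 11, 12}
Step 24: union(6, 7) -> already same set; set of 6 now {0, 1, 2, 4, 5, 6, 7, 8, 9, 10, 11, 12}
Step 25: union(10, 5) -> already same set; set of 10 now {0, 1, 2, 4, 5, 6, 7, 8, 9, 10, 11, 12}
Step 26: find(1) -> no change; set of 1 is {0, 1, 2, 4, 5, 6, 7, 8, 9, 10, 11, 12}
Step 27: union(8, 11) -> already same set; set of 8 now {0, 1, 2, 4, 5, 6, 7, 8, 9, 10, 11, 12}
Step 28: find(9) -> no change; set of 9 is {0, 1, 2, 4, 5, 6, 7, 8, 9, 10, 11, 12}
Step 29: find(10) -> no change; set of 10 is {0, 1, 2, 4, 5, 6, 7, 8, 9, 10, 11, 12}
Step 30: union(7, 12) -> already same set; set of 7 now {0, 1, 2, 4, 5, 6, 7, 8, 9, 10, 11, 12}
Component of 5: {0, 1, 2, 4, 5, 6, 7, 8, 9, 10, 11, 12}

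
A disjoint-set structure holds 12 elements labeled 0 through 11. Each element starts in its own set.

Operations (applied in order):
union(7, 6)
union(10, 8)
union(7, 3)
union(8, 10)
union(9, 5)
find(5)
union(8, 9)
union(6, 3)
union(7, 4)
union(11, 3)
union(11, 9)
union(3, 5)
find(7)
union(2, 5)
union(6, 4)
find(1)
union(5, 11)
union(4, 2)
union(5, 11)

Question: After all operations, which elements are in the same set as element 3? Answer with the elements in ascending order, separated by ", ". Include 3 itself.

Step 1: union(7, 6) -> merged; set of 7 now {6, 7}
Step 2: union(10, 8) -> merged; set of 10 now {8, 10}
Step 3: union(7, 3) -> merged; set of 7 now {3, 6, 7}
Step 4: union(8, 10) -> already same set; set of 8 now {8, 10}
Step 5: union(9, 5) -> merged; set of 9 now {5, 9}
Step 6: find(5) -> no change; set of 5 is {5, 9}
Step 7: union(8, 9) -> merged; set of 8 now {5, 8, 9, 10}
Step 8: union(6, 3) -> already same set; set of 6 now {3, 6, 7}
Step 9: union(7, 4) -> merged; set of 7 now {3, 4, 6, 7}
Step 10: union(11, 3) -> merged; set of 11 now {3, 4, 6, 7, 11}
Step 11: union(11, 9) -> merged; set of 11 now {3, 4, 5, 6, 7, 8, 9, 10, 11}
Step 12: union(3, 5) -> already same set; set of 3 now {3, 4, 5, 6, 7, 8, 9, 10, 11}
Step 13: find(7) -> no change; set of 7 is {3, 4, 5, 6, 7, 8, 9, 10, 11}
Step 14: union(2, 5) -> merged; set of 2 now {2, 3, 4, 5, 6, 7, 8, 9, 10, 11}
Step 15: union(6, 4) -> already same set; set of 6 now {2, 3, 4, 5, 6, 7, 8, 9, 10, 11}
Step 16: find(1) -> no change; set of 1 is {1}
Step 17: union(5, 11) -> already same set; set of 5 now {2, 3, 4, 5, 6, 7, 8, 9, 10, 11}
Step 18: union(4, 2) -> already same set; set of 4 now {2, 3, 4, 5, 6, 7, 8, 9, 10, 11}
Step 19: union(5, 11) -> already same set; set of 5 now {2, 3, 4, 5, 6, 7, 8, 9, 10, 11}
Component of 3: {2, 3, 4, 5, 6, 7, 8, 9, 10, 11}

Answer: 2, 3, 4, 5, 6, 7, 8, 9, 10, 11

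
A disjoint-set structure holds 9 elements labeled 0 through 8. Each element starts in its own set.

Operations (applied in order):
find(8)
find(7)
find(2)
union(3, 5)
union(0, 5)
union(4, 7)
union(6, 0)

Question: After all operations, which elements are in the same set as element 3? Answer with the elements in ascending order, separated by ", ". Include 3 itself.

Answer: 0, 3, 5, 6

Derivation:
Step 1: find(8) -> no change; set of 8 is {8}
Step 2: find(7) -> no change; set of 7 is {7}
Step 3: find(2) -> no change; set of 2 is {2}
Step 4: union(3, 5) -> merged; set of 3 now {3, 5}
Step 5: union(0, 5) -> merged; set of 0 now {0, 3, 5}
Step 6: union(4, 7) -> merged; set of 4 now {4, 7}
Step 7: union(6, 0) -> merged; set of 6 now {0, 3, 5, 6}
Component of 3: {0, 3, 5, 6}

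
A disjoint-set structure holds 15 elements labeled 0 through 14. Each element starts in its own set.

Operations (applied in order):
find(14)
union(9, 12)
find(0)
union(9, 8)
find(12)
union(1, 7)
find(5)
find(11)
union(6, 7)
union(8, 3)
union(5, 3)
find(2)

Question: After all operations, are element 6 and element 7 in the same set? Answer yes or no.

Answer: yes

Derivation:
Step 1: find(14) -> no change; set of 14 is {14}
Step 2: union(9, 12) -> merged; set of 9 now {9, 12}
Step 3: find(0) -> no change; set of 0 is {0}
Step 4: union(9, 8) -> merged; set of 9 now {8, 9, 12}
Step 5: find(12) -> no change; set of 12 is {8, 9, 12}
Step 6: union(1, 7) -> merged; set of 1 now {1, 7}
Step 7: find(5) -> no change; set of 5 is {5}
Step 8: find(11) -> no change; set of 11 is {11}
Step 9: union(6, 7) -> merged; set of 6 now {1, 6, 7}
Step 10: union(8, 3) -> merged; set of 8 now {3, 8, 9, 12}
Step 11: union(5, 3) -> merged; set of 5 now {3, 5, 8, 9, 12}
Step 12: find(2) -> no change; set of 2 is {2}
Set of 6: {1, 6, 7}; 7 is a member.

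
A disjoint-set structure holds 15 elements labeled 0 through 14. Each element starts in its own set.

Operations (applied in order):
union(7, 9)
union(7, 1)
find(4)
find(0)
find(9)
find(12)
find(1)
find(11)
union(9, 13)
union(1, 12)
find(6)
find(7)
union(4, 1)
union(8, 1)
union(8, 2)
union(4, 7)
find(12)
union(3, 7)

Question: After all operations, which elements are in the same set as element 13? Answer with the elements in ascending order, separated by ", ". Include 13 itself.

Step 1: union(7, 9) -> merged; set of 7 now {7, 9}
Step 2: union(7, 1) -> merged; set of 7 now {1, 7, 9}
Step 3: find(4) -> no change; set of 4 is {4}
Step 4: find(0) -> no change; set of 0 is {0}
Step 5: find(9) -> no change; set of 9 is {1, 7, 9}
Step 6: find(12) -> no change; set of 12 is {12}
Step 7: find(1) -> no change; set of 1 is {1, 7, 9}
Step 8: find(11) -> no change; set of 11 is {11}
Step 9: union(9, 13) -> merged; set of 9 now {1, 7, 9, 13}
Step 10: union(1, 12) -> merged; set of 1 now {1, 7, 9, 12, 13}
Step 11: find(6) -> no change; set of 6 is {6}
Step 12: find(7) -> no change; set of 7 is {1, 7, 9, 12, 13}
Step 13: union(4, 1) -> merged; set of 4 now {1, 4, 7, 9, 12, 13}
Step 14: union(8, 1) -> merged; set of 8 now {1, 4, 7, 8, 9, 12, 13}
Step 15: union(8, 2) -> merged; set of 8 now {1, 2, 4, 7, 8, 9, 12, 13}
Step 16: union(4, 7) -> already same set; set of 4 now {1, 2, 4, 7, 8, 9, 12, 13}
Step 17: find(12) -> no change; set of 12 is {1, 2, 4, 7, 8, 9, 12, 13}
Step 18: union(3, 7) -> merged; set of 3 now {1, 2, 3, 4, 7, 8, 9, 12, 13}
Component of 13: {1, 2, 3, 4, 7, 8, 9, 12, 13}

Answer: 1, 2, 3, 4, 7, 8, 9, 12, 13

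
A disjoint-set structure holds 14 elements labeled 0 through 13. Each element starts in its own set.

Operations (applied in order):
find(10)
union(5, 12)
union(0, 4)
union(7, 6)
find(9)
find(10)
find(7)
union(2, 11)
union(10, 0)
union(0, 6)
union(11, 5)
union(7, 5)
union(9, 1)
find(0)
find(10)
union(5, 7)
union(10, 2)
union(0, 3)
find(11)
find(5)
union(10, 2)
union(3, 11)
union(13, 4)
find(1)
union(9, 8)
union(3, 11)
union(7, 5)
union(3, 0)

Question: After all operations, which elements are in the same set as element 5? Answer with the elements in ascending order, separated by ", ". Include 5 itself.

Step 1: find(10) -> no change; set of 10 is {10}
Step 2: union(5, 12) -> merged; set of 5 now {5, 12}
Step 3: union(0, 4) -> merged; set of 0 now {0, 4}
Step 4: union(7, 6) -> merged; set of 7 now {6, 7}
Step 5: find(9) -> no change; set of 9 is {9}
Step 6: find(10) -> no change; set of 10 is {10}
Step 7: find(7) -> no change; set of 7 is {6, 7}
Step 8: union(2, 11) -> merged; set of 2 now {2, 11}
Step 9: union(10, 0) -> merged; set of 10 now {0, 4, 10}
Step 10: union(0, 6) -> merged; set of 0 now {0, 4, 6, 7, 10}
Step 11: union(11, 5) -> merged; set of 11 now {2, 5, 11, 12}
Step 12: union(7, 5) -> merged; set of 7 now {0, 2, 4, 5, 6, 7, 10, 11, 12}
Step 13: union(9, 1) -> merged; set of 9 now {1, 9}
Step 14: find(0) -> no change; set of 0 is {0, 2, 4, 5, 6, 7, 10, 11, 12}
Step 15: find(10) -> no change; set of 10 is {0, 2, 4, 5, 6, 7, 10, 11, 12}
Step 16: union(5, 7) -> already same set; set of 5 now {0, 2, 4, 5, 6, 7, 10, 11, 12}
Step 17: union(10, 2) -> already same set; set of 10 now {0, 2, 4, 5, 6, 7, 10, 11, 12}
Step 18: union(0, 3) -> merged; set of 0 now {0, 2, 3, 4, 5, 6, 7, 10, 11, 12}
Step 19: find(11) -> no change; set of 11 is {0, 2, 3, 4, 5, 6, 7, 10, 11, 12}
Step 20: find(5) -> no change; set of 5 is {0, 2, 3, 4, 5, 6, 7, 10, 11, 12}
Step 21: union(10, 2) -> already same set; set of 10 now {0, 2, 3, 4, 5, 6, 7, 10, 11, 12}
Step 22: union(3, 11) -> already same set; set of 3 now {0, 2, 3, 4, 5, 6, 7, 10, 11, 12}
Step 23: union(13, 4) -> merged; set of 13 now {0, 2, 3, 4, 5, 6, 7, 10, 11, 12, 13}
Step 24: find(1) -> no change; set of 1 is {1, 9}
Step 25: union(9, 8) -> merged; set of 9 now {1, 8, 9}
Step 26: union(3, 11) -> already same set; set of 3 now {0, 2, 3, 4, 5, 6, 7, 10, 11, 12, 13}
Step 27: union(7, 5) -> already same set; set of 7 now {0, 2, 3, 4, 5, 6, 7, 10, 11, 12, 13}
Step 28: union(3, 0) -> already same set; set of 3 now {0, 2, 3, 4, 5, 6, 7, 10, 11, 12, 13}
Component of 5: {0, 2, 3, 4, 5, 6, 7, 10, 11, 12, 13}

Answer: 0, 2, 3, 4, 5, 6, 7, 10, 11, 12, 13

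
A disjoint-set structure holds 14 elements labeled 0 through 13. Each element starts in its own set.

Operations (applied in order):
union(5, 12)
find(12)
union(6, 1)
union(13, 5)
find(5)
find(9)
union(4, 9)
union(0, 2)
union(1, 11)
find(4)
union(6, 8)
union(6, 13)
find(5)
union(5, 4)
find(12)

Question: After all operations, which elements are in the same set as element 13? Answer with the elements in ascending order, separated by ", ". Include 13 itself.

Answer: 1, 4, 5, 6, 8, 9, 11, 12, 13

Derivation:
Step 1: union(5, 12) -> merged; set of 5 now {5, 12}
Step 2: find(12) -> no change; set of 12 is {5, 12}
Step 3: union(6, 1) -> merged; set of 6 now {1, 6}
Step 4: union(13, 5) -> merged; set of 13 now {5, 12, 13}
Step 5: find(5) -> no change; set of 5 is {5, 12, 13}
Step 6: find(9) -> no change; set of 9 is {9}
Step 7: union(4, 9) -> merged; set of 4 now {4, 9}
Step 8: union(0, 2) -> merged; set of 0 now {0, 2}
Step 9: union(1, 11) -> merged; set of 1 now {1, 6, 11}
Step 10: find(4) -> no change; set of 4 is {4, 9}
Step 11: union(6, 8) -> merged; set of 6 now {1, 6, 8, 11}
Step 12: union(6, 13) -> merged; set of 6 now {1, 5, 6, 8, 11, 12, 13}
Step 13: find(5) -> no change; set of 5 is {1, 5, 6, 8, 11, 12, 13}
Step 14: union(5, 4) -> merged; set of 5 now {1, 4, 5, 6, 8, 9, 11, 12, 13}
Step 15: find(12) -> no change; set of 12 is {1, 4, 5, 6, 8, 9, 11, 12, 13}
Component of 13: {1, 4, 5, 6, 8, 9, 11, 12, 13}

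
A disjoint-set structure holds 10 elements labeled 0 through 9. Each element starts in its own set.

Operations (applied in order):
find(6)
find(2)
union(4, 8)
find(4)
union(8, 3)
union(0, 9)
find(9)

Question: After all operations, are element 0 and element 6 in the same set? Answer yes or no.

Answer: no

Derivation:
Step 1: find(6) -> no change; set of 6 is {6}
Step 2: find(2) -> no change; set of 2 is {2}
Step 3: union(4, 8) -> merged; set of 4 now {4, 8}
Step 4: find(4) -> no change; set of 4 is {4, 8}
Step 5: union(8, 3) -> merged; set of 8 now {3, 4, 8}
Step 6: union(0, 9) -> merged; set of 0 now {0, 9}
Step 7: find(9) -> no change; set of 9 is {0, 9}
Set of 0: {0, 9}; 6 is not a member.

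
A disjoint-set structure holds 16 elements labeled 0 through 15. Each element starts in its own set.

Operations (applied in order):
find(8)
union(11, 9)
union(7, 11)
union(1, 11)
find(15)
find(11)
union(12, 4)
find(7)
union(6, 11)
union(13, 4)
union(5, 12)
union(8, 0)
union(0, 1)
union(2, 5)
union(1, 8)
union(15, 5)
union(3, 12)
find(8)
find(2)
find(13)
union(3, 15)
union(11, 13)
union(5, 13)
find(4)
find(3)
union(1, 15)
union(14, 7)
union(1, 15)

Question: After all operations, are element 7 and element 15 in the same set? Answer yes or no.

Answer: yes

Derivation:
Step 1: find(8) -> no change; set of 8 is {8}
Step 2: union(11, 9) -> merged; set of 11 now {9, 11}
Step 3: union(7, 11) -> merged; set of 7 now {7, 9, 11}
Step 4: union(1, 11) -> merged; set of 1 now {1, 7, 9, 11}
Step 5: find(15) -> no change; set of 15 is {15}
Step 6: find(11) -> no change; set of 11 is {1, 7, 9, 11}
Step 7: union(12, 4) -> merged; set of 12 now {4, 12}
Step 8: find(7) -> no change; set of 7 is {1, 7, 9, 11}
Step 9: union(6, 11) -> merged; set of 6 now {1, 6, 7, 9, 11}
Step 10: union(13, 4) -> merged; set of 13 now {4, 12, 13}
Step 11: union(5, 12) -> merged; set of 5 now {4, 5, 12, 13}
Step 12: union(8, 0) -> merged; set of 8 now {0, 8}
Step 13: union(0, 1) -> merged; set of 0 now {0, 1, 6, 7, 8, 9, 11}
Step 14: union(2, 5) -> merged; set of 2 now {2, 4, 5, 12, 13}
Step 15: union(1, 8) -> already same set; set of 1 now {0, 1, 6, 7, 8, 9, 11}
Step 16: union(15, 5) -> merged; set of 15 now {2, 4, 5, 12, 13, 15}
Step 17: union(3, 12) -> merged; set of 3 now {2, 3, 4, 5, 12, 13, 15}
Step 18: find(8) -> no change; set of 8 is {0, 1, 6, 7, 8, 9, 11}
Step 19: find(2) -> no change; set of 2 is {2, 3, 4, 5, 12, 13, 15}
Step 20: find(13) -> no change; set of 13 is {2, 3, 4, 5, 12, 13, 15}
Step 21: union(3, 15) -> already same set; set of 3 now {2, 3, 4, 5, 12, 13, 15}
Step 22: union(11, 13) -> merged; set of 11 now {0, 1, 2, 3, 4, 5, 6, 7, 8, 9, 11, 12, 13, 15}
Step 23: union(5, 13) -> already same set; set of 5 now {0, 1, 2, 3, 4, 5, 6, 7, 8, 9, 11, 12, 13, 15}
Step 24: find(4) -> no change; set of 4 is {0, 1, 2, 3, 4, 5, 6, 7, 8, 9, 11, 12, 13, 15}
Step 25: find(3) -> no change; set of 3 is {0, 1, 2, 3, 4, 5, 6, 7, 8, 9, 11, 12, 13, 15}
Step 26: union(1, 15) -> already same set; set of 1 now {0, 1, 2, 3, 4, 5, 6, 7, 8, 9, 11, 12, 13, 15}
Step 27: union(14, 7) -> merged; set of 14 now {0, 1, 2, 3, 4, 5, 6, 7, 8, 9, 11, 12, 13, 14, 15}
Step 28: union(1, 15) -> already same set; set of 1 now {0, 1, 2, 3, 4, 5, 6, 7, 8, 9, 11, 12, 13, 14, 15}
Set of 7: {0, 1, 2, 3, 4, 5, 6, 7, 8, 9, 11, 12, 13, 14, 15}; 15 is a member.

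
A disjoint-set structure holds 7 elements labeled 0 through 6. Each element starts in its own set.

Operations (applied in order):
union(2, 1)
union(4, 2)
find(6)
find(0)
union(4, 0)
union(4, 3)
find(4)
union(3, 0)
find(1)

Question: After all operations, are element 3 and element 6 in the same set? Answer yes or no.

Answer: no

Derivation:
Step 1: union(2, 1) -> merged; set of 2 now {1, 2}
Step 2: union(4, 2) -> merged; set of 4 now {1, 2, 4}
Step 3: find(6) -> no change; set of 6 is {6}
Step 4: find(0) -> no change; set of 0 is {0}
Step 5: union(4, 0) -> merged; set of 4 now {0, 1, 2, 4}
Step 6: union(4, 3) -> merged; set of 4 now {0, 1, 2, 3, 4}
Step 7: find(4) -> no change; set of 4 is {0, 1, 2, 3, 4}
Step 8: union(3, 0) -> already same set; set of 3 now {0, 1, 2, 3, 4}
Step 9: find(1) -> no change; set of 1 is {0, 1, 2, 3, 4}
Set of 3: {0, 1, 2, 3, 4}; 6 is not a member.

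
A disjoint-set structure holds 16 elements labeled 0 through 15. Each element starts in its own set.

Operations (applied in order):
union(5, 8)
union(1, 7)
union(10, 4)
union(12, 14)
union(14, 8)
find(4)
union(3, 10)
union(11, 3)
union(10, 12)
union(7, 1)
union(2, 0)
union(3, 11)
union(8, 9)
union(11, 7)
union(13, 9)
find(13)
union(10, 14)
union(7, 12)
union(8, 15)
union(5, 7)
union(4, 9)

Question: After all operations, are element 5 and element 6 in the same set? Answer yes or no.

Answer: no

Derivation:
Step 1: union(5, 8) -> merged; set of 5 now {5, 8}
Step 2: union(1, 7) -> merged; set of 1 now {1, 7}
Step 3: union(10, 4) -> merged; set of 10 now {4, 10}
Step 4: union(12, 14) -> merged; set of 12 now {12, 14}
Step 5: union(14, 8) -> merged; set of 14 now {5, 8, 12, 14}
Step 6: find(4) -> no change; set of 4 is {4, 10}
Step 7: union(3, 10) -> merged; set of 3 now {3, 4, 10}
Step 8: union(11, 3) -> merged; set of 11 now {3, 4, 10, 11}
Step 9: union(10, 12) -> merged; set of 10 now {3, 4, 5, 8, 10, 11, 12, 14}
Step 10: union(7, 1) -> already same set; set of 7 now {1, 7}
Step 11: union(2, 0) -> merged; set of 2 now {0, 2}
Step 12: union(3, 11) -> already same set; set of 3 now {3, 4, 5, 8, 10, 11, 12, 14}
Step 13: union(8, 9) -> merged; set of 8 now {3, 4, 5, 8, 9, 10, 11, 12, 14}
Step 14: union(11, 7) -> merged; set of 11 now {1, 3, 4, 5, 7, 8, 9, 10, 11, 12, 14}
Step 15: union(13, 9) -> merged; set of 13 now {1, 3, 4, 5, 7, 8, 9, 10, 11, 12, 13, 14}
Step 16: find(13) -> no change; set of 13 is {1, 3, 4, 5, 7, 8, 9, 10, 11, 12, 13, 14}
Step 17: union(10, 14) -> already same set; set of 10 now {1, 3, 4, 5, 7, 8, 9, 10, 11, 12, 13, 14}
Step 18: union(7, 12) -> already same set; set of 7 now {1, 3, 4, 5, 7, 8, 9, 10, 11, 12, 13, 14}
Step 19: union(8, 15) -> merged; set of 8 now {1, 3, 4, 5, 7, 8, 9, 10, 11, 12, 13, 14, 15}
Step 20: union(5, 7) -> already same set; set of 5 now {1, 3, 4, 5, 7, 8, 9, 10, 11, 12, 13, 14, 15}
Step 21: union(4, 9) -> already same set; set of 4 now {1, 3, 4, 5, 7, 8, 9, 10, 11, 12, 13, 14, 15}
Set of 5: {1, 3, 4, 5, 7, 8, 9, 10, 11, 12, 13, 14, 15}; 6 is not a member.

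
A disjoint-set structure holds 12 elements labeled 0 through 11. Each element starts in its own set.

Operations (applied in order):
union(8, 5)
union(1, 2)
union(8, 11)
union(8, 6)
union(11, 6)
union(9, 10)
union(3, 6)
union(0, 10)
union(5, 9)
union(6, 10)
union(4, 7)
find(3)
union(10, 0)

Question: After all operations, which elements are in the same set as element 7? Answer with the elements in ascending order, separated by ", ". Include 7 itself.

Answer: 4, 7

Derivation:
Step 1: union(8, 5) -> merged; set of 8 now {5, 8}
Step 2: union(1, 2) -> merged; set of 1 now {1, 2}
Step 3: union(8, 11) -> merged; set of 8 now {5, 8, 11}
Step 4: union(8, 6) -> merged; set of 8 now {5, 6, 8, 11}
Step 5: union(11, 6) -> already same set; set of 11 now {5, 6, 8, 11}
Step 6: union(9, 10) -> merged; set of 9 now {9, 10}
Step 7: union(3, 6) -> merged; set of 3 now {3, 5, 6, 8, 11}
Step 8: union(0, 10) -> merged; set of 0 now {0, 9, 10}
Step 9: union(5, 9) -> merged; set of 5 now {0, 3, 5, 6, 8, 9, 10, 11}
Step 10: union(6, 10) -> already same set; set of 6 now {0, 3, 5, 6, 8, 9, 10, 11}
Step 11: union(4, 7) -> merged; set of 4 now {4, 7}
Step 12: find(3) -> no change; set of 3 is {0, 3, 5, 6, 8, 9, 10, 11}
Step 13: union(10, 0) -> already same set; set of 10 now {0, 3, 5, 6, 8, 9, 10, 11}
Component of 7: {4, 7}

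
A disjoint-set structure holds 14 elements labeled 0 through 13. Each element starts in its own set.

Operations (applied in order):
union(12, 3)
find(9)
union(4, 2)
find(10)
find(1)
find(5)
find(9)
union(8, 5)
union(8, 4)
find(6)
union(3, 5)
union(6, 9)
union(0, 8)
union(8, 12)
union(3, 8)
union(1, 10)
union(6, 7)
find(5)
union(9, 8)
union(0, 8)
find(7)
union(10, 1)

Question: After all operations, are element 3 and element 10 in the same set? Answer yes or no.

Step 1: union(12, 3) -> merged; set of 12 now {3, 12}
Step 2: find(9) -> no change; set of 9 is {9}
Step 3: union(4, 2) -> merged; set of 4 now {2, 4}
Step 4: find(10) -> no change; set of 10 is {10}
Step 5: find(1) -> no change; set of 1 is {1}
Step 6: find(5) -> no change; set of 5 is {5}
Step 7: find(9) -> no change; set of 9 is {9}
Step 8: union(8, 5) -> merged; set of 8 now {5, 8}
Step 9: union(8, 4) -> merged; set of 8 now {2, 4, 5, 8}
Step 10: find(6) -> no change; set of 6 is {6}
Step 11: union(3, 5) -> merged; set of 3 now {2, 3, 4, 5, 8, 12}
Step 12: union(6, 9) -> merged; set of 6 now {6, 9}
Step 13: union(0, 8) -> merged; set of 0 now {0, 2, 3, 4, 5, 8, 12}
Step 14: union(8, 12) -> already same set; set of 8 now {0, 2, 3, 4, 5, 8, 12}
Step 15: union(3, 8) -> already same set; set of 3 now {0, 2, 3, 4, 5, 8, 12}
Step 16: union(1, 10) -> merged; set of 1 now {1, 10}
Step 17: union(6, 7) -> merged; set of 6 now {6, 7, 9}
Step 18: find(5) -> no change; set of 5 is {0, 2, 3, 4, 5, 8, 12}
Step 19: union(9, 8) -> merged; set of 9 now {0, 2, 3, 4, 5, 6, 7, 8, 9, 12}
Step 20: union(0, 8) -> already same set; set of 0 now {0, 2, 3, 4, 5, 6, 7, 8, 9, 12}
Step 21: find(7) -> no change; set of 7 is {0, 2, 3, 4, 5, 6, 7, 8, 9, 12}
Step 22: union(10, 1) -> already same set; set of 10 now {1, 10}
Set of 3: {0, 2, 3, 4, 5, 6, 7, 8, 9, 12}; 10 is not a member.

Answer: no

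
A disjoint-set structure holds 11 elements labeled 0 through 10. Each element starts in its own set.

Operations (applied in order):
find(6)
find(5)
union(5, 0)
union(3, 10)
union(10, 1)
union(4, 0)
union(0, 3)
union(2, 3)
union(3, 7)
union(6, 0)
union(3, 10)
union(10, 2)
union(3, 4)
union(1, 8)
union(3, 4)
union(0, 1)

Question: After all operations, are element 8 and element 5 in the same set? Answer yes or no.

Step 1: find(6) -> no change; set of 6 is {6}
Step 2: find(5) -> no change; set of 5 is {5}
Step 3: union(5, 0) -> merged; set of 5 now {0, 5}
Step 4: union(3, 10) -> merged; set of 3 now {3, 10}
Step 5: union(10, 1) -> merged; set of 10 now {1, 3, 10}
Step 6: union(4, 0) -> merged; set of 4 now {0, 4, 5}
Step 7: union(0, 3) -> merged; set of 0 now {0, 1, 3, 4, 5, 10}
Step 8: union(2, 3) -> merged; set of 2 now {0, 1, 2, 3, 4, 5, 10}
Step 9: union(3, 7) -> merged; set of 3 now {0, 1, 2, 3, 4, 5, 7, 10}
Step 10: union(6, 0) -> merged; set of 6 now {0, 1, 2, 3, 4, 5, 6, 7, 10}
Step 11: union(3, 10) -> already same set; set of 3 now {0, 1, 2, 3, 4, 5, 6, 7, 10}
Step 12: union(10, 2) -> already same set; set of 10 now {0, 1, 2, 3, 4, 5, 6, 7, 10}
Step 13: union(3, 4) -> already same set; set of 3 now {0, 1, 2, 3, 4, 5, 6, 7, 10}
Step 14: union(1, 8) -> merged; set of 1 now {0, 1, 2, 3, 4, 5, 6, 7, 8, 10}
Step 15: union(3, 4) -> already same set; set of 3 now {0, 1, 2, 3, 4, 5, 6, 7, 8, 10}
Step 16: union(0, 1) -> already same set; set of 0 now {0, 1, 2, 3, 4, 5, 6, 7, 8, 10}
Set of 8: {0, 1, 2, 3, 4, 5, 6, 7, 8, 10}; 5 is a member.

Answer: yes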